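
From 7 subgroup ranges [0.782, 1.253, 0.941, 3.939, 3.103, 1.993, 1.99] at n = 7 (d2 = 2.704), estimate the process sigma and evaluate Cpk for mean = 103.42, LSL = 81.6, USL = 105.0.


R_bar = (0.782 + 1.253 + 0.941 + 3.939 + 3.103 + 1.993 + 1.99) / 7 = 2.0001429
sigma = R_bar / d2 = 2.0001429 / 2.704 = 0.73969782
Cp = (USL - LSL)/(6*sigma) = (105.0 - 81.6)/(6*0.73969782) = 5.2724
Cpu = (105.0 - 103.42)/(3*0.73969782) = 0.7120
Cpl = (103.42 - 81.6)/(3*0.73969782) = 9.8328
Cpk = min(Cpu, Cpl) = 0.7120

0.7120


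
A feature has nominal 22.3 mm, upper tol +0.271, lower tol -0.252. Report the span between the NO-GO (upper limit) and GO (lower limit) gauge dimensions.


GO = nominal - lower_tol (smallest hole = maximum material condition)
GO = 22.3 - 0.252 = 22.048
NO-GO = nominal + upper_tol (largest hole = least material condition)
NO-GO = 22.3 + 0.271 = 22.571
spread = NO-GO - GO = 22.571 - 22.048 = 0.5230

0.5230


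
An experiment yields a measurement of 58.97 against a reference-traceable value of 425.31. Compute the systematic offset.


Systematic error = measured - true
= 58.97 - 425.31
= -366.3400

-366.3400


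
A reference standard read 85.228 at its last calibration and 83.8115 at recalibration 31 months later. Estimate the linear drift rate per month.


rate = (v2 - v1) / months
= (83.8115 - 85.228) / 31
= -1.4165 / 31
= -0.0457

-0.0457


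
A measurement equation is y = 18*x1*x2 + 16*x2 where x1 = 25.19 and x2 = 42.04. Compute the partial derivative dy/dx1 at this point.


y = 18*x1*x2 + 16*x2
dy/dx1 = 18*x2
Evaluate at x2 = 42.04: c1 = 18 * 42.04
c1 = 756.7200

756.7200


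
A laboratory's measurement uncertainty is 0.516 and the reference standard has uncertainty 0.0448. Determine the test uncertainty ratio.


TUR = u_lab / u_ref
= 0.516 / 0.0448
= 11.5179

11.5179


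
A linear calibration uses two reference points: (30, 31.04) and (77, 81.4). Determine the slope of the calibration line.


slope = (y2 - y1) / (x2 - x1)
= (81.4 - 31.04) / (77 - 30)
= 50.3600 / 47
= 1.0715

1.0715


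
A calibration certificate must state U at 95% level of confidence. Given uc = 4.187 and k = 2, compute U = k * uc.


U = k * uc
U = 2 * 4.187
U = 8.3740

8.3740


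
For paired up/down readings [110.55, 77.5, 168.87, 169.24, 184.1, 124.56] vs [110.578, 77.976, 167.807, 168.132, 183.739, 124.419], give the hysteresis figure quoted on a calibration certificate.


|110.55 - 110.578| = 0.0280
|77.5 - 77.976| = 0.4760
|168.87 - 167.807| = 1.0630
|169.24 - 168.132| = 1.1080
|184.1 - 183.739| = 0.3610
|124.56 - 124.419| = 0.1410
hysteresis = max(diffs) = 1.1080

1.1080


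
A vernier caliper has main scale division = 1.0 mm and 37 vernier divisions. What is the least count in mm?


LC = MSD / n_div
= 1.0 / 37
= 0.0270

0.0270


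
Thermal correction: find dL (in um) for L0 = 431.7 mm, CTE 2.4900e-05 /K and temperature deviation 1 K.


dL = L * alpha * dT
= 431.7 * 2.4900e-05 * 1
= 0.0107493 mm
dL_um = 0.0107493 * 1000 = 10.7493 um

10.7493


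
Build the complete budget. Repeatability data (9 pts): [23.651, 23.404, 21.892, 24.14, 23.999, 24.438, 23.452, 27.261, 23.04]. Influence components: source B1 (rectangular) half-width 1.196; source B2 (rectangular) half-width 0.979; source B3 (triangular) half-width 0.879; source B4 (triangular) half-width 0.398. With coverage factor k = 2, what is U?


mean = (23.651 + 23.404 + 21.892 + 24.14 + 23.999 + 24.438 + 23.452 + 27.261 + 23.04) / 9 = 23.91966667
s = sqrt(sum((x - mean)^2)/(n-1)) = 1.4547367
u_A = s / sqrt(n) = 1.4547367 / sqrt(9) = 0.48491223
u_B1 = 1.196 / sqrt(3) = 0.69051092
u_B2 = 0.979 / sqrt(3) = 0.56522591
u_B3 = 0.879 / sqrt(6) = 0.35885025
u_B4 = 0.398 / sqrt(6) = 0.16248282
uc = sqrt(0.48491223^2 + 0.69051092^2 + 0.56522591^2 + 0.35885025^2 + 0.16248282^2) = 1.0893116
U = k * uc = 2 * 1.0893116
U = 2.1786

2.1786


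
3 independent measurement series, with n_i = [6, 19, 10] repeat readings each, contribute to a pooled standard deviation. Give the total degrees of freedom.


nu = sum_i (n_i - 1)
nu = ((6 - 1) + (19 - 1) + (10 - 1))
nu = 5 + 18 + 9
nu = 32

32


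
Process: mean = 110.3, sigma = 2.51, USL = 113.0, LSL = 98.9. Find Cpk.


Cpu = (USL - mean) / (3*sigma) = (113.0 - 110.3) / (3*2.51) = 0.3586
Cpl = (mean - LSL) / (3*sigma) = (110.3 - 98.9) / (3*2.51) = 1.5139
Cpk = min(Cpu, Cpl) = 0.3586

0.3586


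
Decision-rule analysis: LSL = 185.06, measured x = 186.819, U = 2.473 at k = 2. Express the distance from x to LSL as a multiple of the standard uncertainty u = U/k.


u = U / k = 2.473 / 2 = 1.2365
margin = |LSL - x| = |185.06 - 186.819| = 1.759
z = margin / u = 1.759 / 1.2365
z = 1.4226

1.4226


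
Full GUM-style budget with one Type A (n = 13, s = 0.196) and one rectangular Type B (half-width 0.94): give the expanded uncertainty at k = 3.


u_A = s / sqrt(n) = 0.196 / sqrt(13) = 0.054360619
u_B = half_width / sqrt(3) = 0.94 / sqrt(3) = 0.54270925
uc = sqrt(u_A^2 + u_B^2) = sqrt(0.054360619^2 + 0.54270925^2) = 0.54542498
U = k * uc = 3 * 0.54542498
U = 1.6363

1.6363


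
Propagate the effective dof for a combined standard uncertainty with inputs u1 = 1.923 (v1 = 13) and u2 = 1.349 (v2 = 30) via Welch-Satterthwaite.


uc = sqrt(u1^2 + u2^2) = sqrt(1.923^2 + 1.349^2) = 2.3489849
v_eff = uc^4 / (u1^4/v1 + u2^4/v2)
= 2.3489849^4 / (1.923^4/13 + 1.349^4/30)
= 30.445345 / 1.1622876
v_eff = 26.1943

26.1943


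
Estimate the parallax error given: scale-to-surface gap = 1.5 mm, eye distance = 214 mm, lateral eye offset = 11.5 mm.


error = h * offset / d
= 1.5 * 11.5 / 214
= 0.0806

0.0806


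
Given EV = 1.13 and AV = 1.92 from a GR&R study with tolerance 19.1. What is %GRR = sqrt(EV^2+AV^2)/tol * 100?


GRR = sqrt(EV^2 + AV^2) = sqrt(1.13^2 + 1.92^2) = 2.2278465
%GRR = GRR / tol * 100 = 2.2278465 / 19.1 * 100
%GRR = 11.6641

11.6641


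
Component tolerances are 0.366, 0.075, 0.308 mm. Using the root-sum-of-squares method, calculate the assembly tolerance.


RSS = sqrt(0.366^2 + 0.075^2 + 0.308^2)
= sqrt(0.234445)
= 0.4842

0.4842


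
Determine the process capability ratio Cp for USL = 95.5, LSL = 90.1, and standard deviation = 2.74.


Cp = (USL - LSL) / (6 * sigma)
= (95.5 - 90.1) / (6 * 2.74)
= 5.4000 / 16.4400
= 0.3285

0.3285


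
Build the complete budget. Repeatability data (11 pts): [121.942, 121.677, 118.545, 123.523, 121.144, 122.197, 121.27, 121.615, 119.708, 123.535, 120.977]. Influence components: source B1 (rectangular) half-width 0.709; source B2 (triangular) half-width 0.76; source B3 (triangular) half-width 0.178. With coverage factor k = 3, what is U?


mean = (121.942 + 121.677 + 118.545 + 123.523 + 121.144 + 122.197 + 121.27 + 121.615 + 119.708 + 123.535 + 120.977) / 11 = 121.4666364
s = sqrt(sum((x - mean)^2)/(n-1)) = 1.460948
u_A = s / sqrt(n) = 1.460948 / sqrt(11) = 0.4404924
u_B1 = 0.709 / sqrt(3) = 0.40934134
u_B2 = 0.76 / sqrt(6) = 0.3102687
u_B3 = 0.178 / sqrt(6) = 0.072668196
uc = sqrt(0.4404924^2 + 0.40934134^2 + 0.3102687^2 + 0.072668196^2) = 0.6805448
U = k * uc = 3 * 0.6805448
U = 2.0416

2.0416


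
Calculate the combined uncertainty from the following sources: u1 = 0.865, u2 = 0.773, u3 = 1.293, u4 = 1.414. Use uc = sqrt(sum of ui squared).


uc = sqrt(0.865^2 + 0.773^2 + 1.293^2 + 1.414^2)
uc = sqrt(5.016999)
uc = 2.2399

2.2399


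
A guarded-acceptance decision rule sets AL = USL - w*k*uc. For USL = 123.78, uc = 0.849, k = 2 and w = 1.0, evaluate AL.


U = k * uc = 2 * 0.849 = 1.698
guard band g = w * U = 1.0 * 1.698 = 1.698
AL = USL - g = 123.78 - 1.698
AL = 122.0820

122.0820


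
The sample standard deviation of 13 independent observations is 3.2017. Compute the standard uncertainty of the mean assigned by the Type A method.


u_A = s / sqrt(n)
u_A = 3.2017 / sqrt(13)
u_A = 3.2017 / 3.6055513
u_A = 0.8880

0.8880


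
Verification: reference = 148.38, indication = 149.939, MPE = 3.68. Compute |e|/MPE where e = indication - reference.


e = indication - reference = 149.939 - 148.38 = 1.5590
|e| = 1.5590
ratio = |e| / MPE = 1.5590 / 3.68
ratio = 0.4236

0.4236


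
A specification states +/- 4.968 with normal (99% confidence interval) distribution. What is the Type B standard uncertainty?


u_B = half_width / 2.576
u_B = 4.968 / 2.576
u_B = 1.9286

1.9286


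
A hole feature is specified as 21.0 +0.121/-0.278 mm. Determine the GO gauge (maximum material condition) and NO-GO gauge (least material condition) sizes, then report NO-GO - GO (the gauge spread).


GO = nominal - lower_tol (smallest hole = maximum material condition)
GO = 21.0 - 0.278 = 20.722
NO-GO = nominal + upper_tol (largest hole = least material condition)
NO-GO = 21.0 + 0.121 = 21.121
spread = NO-GO - GO = 21.121 - 20.722 = 0.3990

0.3990


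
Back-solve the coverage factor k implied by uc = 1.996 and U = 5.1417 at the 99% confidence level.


k = U / uc
k = 5.1417 / 1.996
k = 2.576

2.576


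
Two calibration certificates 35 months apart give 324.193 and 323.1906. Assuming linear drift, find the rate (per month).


rate = (v2 - v1) / months
= (323.1906 - 324.193) / 35
= -1.0024 / 35
= -0.0286

-0.0286


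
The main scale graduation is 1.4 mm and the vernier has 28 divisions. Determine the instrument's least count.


LC = MSD / n_div
= 1.4 / 28
= 0.0500

0.0500


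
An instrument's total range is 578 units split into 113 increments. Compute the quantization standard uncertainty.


resolution = range / divisions
resolution = 578 / 113 = 5.1150442
u_res = resolution / (2*sqrt(3))
u_res = 5.1150442 / 3.4641016
u_res = 1.4766

1.4766


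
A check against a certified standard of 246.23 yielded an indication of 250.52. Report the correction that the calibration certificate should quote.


Correction = standard - reading
= 246.23 - 250.52
= -4.2900

-4.2900


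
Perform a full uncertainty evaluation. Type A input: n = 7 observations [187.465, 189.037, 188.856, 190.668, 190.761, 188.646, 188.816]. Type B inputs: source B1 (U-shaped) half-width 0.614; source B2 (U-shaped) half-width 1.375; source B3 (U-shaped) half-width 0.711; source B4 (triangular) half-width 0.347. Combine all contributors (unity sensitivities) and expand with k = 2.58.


mean = (187.465 + 189.037 + 188.856 + 190.668 + 190.761 + 188.646 + 188.816) / 7 = 189.1784286
s = sqrt(sum((x - mean)^2)/(n-1)) = 1.1689019
u_A = s / sqrt(n) = 1.1689019 / sqrt(7) = 0.44180339
u_B1 = 0.614 / sqrt(2) = 0.43416356
u_B2 = 1.375 / sqrt(2) = 0.97227182
u_B3 = 0.711 / sqrt(2) = 0.50275292
u_B4 = 0.347 / sqrt(6) = 0.14166216
uc = sqrt(0.44180339^2 + 0.43416356^2 + 0.97227182^2 + 0.50275292^2 + 0.14166216^2) = 1.265634
U = k * uc = 2.58 * 1.265634
U = 3.2653

3.2653


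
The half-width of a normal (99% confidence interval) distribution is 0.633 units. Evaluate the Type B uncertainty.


u_B = half_width / 2.576
u_B = 0.633 / 2.576
u_B = 0.2457

0.2457


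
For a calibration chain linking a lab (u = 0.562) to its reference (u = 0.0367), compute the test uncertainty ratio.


TUR = u_lab / u_ref
= 0.562 / 0.0367
= 15.3134

15.3134


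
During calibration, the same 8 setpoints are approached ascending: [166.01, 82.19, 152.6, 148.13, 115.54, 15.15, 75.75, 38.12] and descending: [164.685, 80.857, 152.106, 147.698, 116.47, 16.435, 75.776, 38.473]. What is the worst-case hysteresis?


|166.01 - 164.685| = 1.3250
|82.19 - 80.857| = 1.3330
|152.6 - 152.106| = 0.4940
|148.13 - 147.698| = 0.4320
|115.54 - 116.47| = 0.9300
|15.15 - 16.435| = 1.2850
|75.75 - 75.776| = 0.0260
|38.12 - 38.473| = 0.3530
hysteresis = max(diffs) = 1.3330

1.3330


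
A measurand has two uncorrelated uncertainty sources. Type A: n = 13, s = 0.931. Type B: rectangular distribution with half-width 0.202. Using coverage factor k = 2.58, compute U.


u_A = s / sqrt(n) = 0.931 / sqrt(13) = 0.25821294
u_B = half_width / sqrt(3) = 0.202 / sqrt(3) = 0.11662475
uc = sqrt(u_A^2 + u_B^2) = sqrt(0.25821294^2 + 0.11662475^2) = 0.28332888
U = k * uc = 2.58 * 0.28332888
U = 0.7310

0.7310


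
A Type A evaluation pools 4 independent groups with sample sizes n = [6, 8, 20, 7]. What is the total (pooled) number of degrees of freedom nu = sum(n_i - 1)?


nu = sum_i (n_i - 1)
nu = ((6 - 1) + (8 - 1) + (20 - 1) + (7 - 1))
nu = 5 + 7 + 19 + 6
nu = 37

37


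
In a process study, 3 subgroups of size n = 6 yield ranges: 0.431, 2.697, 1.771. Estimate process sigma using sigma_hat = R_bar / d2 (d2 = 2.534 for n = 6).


R_bar = (0.431 + 2.697 + 1.771) / 3
R_bar = 4.899 / 3 = 1.633
sigma_hat = R_bar / d2 = 1.633 / 2.534 = 0.6444

0.6444


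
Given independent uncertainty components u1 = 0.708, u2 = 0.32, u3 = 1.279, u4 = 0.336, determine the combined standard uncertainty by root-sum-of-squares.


uc = sqrt(0.708^2 + 0.32^2 + 1.279^2 + 0.336^2)
uc = sqrt(2.352401)
uc = 1.5338

1.5338


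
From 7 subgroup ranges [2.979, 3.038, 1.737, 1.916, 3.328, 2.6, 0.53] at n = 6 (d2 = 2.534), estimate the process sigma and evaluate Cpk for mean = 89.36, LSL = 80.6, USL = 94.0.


R_bar = (2.979 + 3.038 + 1.737 + 1.916 + 3.328 + 2.6 + 0.53) / 7 = 2.304
sigma = R_bar / d2 = 2.304 / 2.534 = 0.90923441
Cp = (USL - LSL)/(6*sigma) = (94.0 - 80.6)/(6*0.90923441) = 2.4563
Cpu = (94.0 - 89.36)/(3*0.90923441) = 1.7011
Cpl = (89.36 - 80.6)/(3*0.90923441) = 3.2115
Cpk = min(Cpu, Cpl) = 1.7011

1.7011


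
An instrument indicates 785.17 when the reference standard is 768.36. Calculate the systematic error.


Systematic error = measured - true
= 785.17 - 768.36
= 16.8100

16.8100


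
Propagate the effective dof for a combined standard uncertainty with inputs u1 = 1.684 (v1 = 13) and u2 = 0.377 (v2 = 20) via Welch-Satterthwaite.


uc = sqrt(u1^2 + u2^2) = sqrt(1.684^2 + 0.377^2) = 1.7256839
v_eff = uc^4 / (u1^4/v1 + u2^4/v2)
= 1.7256839^4 / (1.684^4/13 + 0.377^4/20)
= 8.8683942 / 0.61963151
v_eff = 14.3124

14.3124


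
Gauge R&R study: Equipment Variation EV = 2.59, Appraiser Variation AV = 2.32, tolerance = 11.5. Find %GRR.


GRR = sqrt(EV^2 + AV^2) = sqrt(2.59^2 + 2.32^2) = 3.4771396
%GRR = GRR / tol * 100 = 3.4771396 / 11.5 * 100
%GRR = 30.2360

30.2360


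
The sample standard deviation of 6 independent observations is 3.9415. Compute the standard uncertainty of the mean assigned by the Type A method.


u_A = s / sqrt(n)
u_A = 3.9415 / sqrt(6)
u_A = 3.9415 / 2.4494897
u_A = 1.6091

1.6091


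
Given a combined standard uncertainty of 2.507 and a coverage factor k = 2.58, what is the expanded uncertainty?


U = k * uc
U = 2.58 * 2.507
U = 6.4681

6.4681


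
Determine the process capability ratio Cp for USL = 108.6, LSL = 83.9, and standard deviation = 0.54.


Cp = (USL - LSL) / (6 * sigma)
= (108.6 - 83.9) / (6 * 0.54)
= 24.7000 / 3.2400
= 7.6235

7.6235


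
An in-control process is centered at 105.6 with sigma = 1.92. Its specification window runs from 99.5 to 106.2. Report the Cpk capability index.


Cpu = (USL - mean) / (3*sigma) = (106.2 - 105.6) / (3*1.92) = 0.1042
Cpl = (mean - LSL) / (3*sigma) = (105.6 - 99.5) / (3*1.92) = 1.0590
Cpk = min(Cpu, Cpl) = 0.1042

0.1042


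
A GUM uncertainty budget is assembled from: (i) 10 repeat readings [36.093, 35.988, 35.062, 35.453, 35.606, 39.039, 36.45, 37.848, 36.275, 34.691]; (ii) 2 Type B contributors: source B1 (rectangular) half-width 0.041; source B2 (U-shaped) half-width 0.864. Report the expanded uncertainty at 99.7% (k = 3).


mean = (36.093 + 35.988 + 35.062 + 35.453 + 35.606 + 39.039 + 36.45 + 37.848 + 36.275 + 34.691) / 10 = 36.2505
s = sqrt(sum((x - mean)^2)/(n-1)) = 1.3063014
u_A = s / sqrt(n) = 1.3063014 / sqrt(10) = 0.41308877
u_B1 = 0.041 / sqrt(3) = 0.023671361
u_B2 = 0.864 / sqrt(2) = 0.61094026
uc = sqrt(0.41308877^2 + 0.023671361^2 + 0.61094026^2) = 0.737869
U = k * uc = 3 * 0.737869
U = 2.2136

2.2136


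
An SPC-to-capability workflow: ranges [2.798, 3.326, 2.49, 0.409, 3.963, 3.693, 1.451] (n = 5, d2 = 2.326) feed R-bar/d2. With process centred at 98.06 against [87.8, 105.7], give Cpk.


R_bar = (2.798 + 3.326 + 2.49 + 0.409 + 3.963 + 3.693 + 1.451) / 7 = 2.59
sigma = R_bar / d2 = 2.59 / 2.326 = 1.1134996
Cp = (USL - LSL)/(6*sigma) = (105.7 - 87.8)/(6*1.1134996) = 2.6792
Cpu = (105.7 - 98.06)/(3*1.1134996) = 2.2871
Cpl = (98.06 - 87.8)/(3*1.1134996) = 3.0714
Cpk = min(Cpu, Cpl) = 2.2871

2.2871


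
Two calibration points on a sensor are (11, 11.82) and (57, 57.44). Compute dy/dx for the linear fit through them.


slope = (y2 - y1) / (x2 - x1)
= (57.44 - 11.82) / (57 - 11)
= 45.6200 / 46
= 0.9917

0.9917


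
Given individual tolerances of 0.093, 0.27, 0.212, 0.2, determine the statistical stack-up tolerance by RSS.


RSS = sqrt(0.093^2 + 0.27^2 + 0.212^2 + 0.2^2)
= sqrt(0.166493)
= 0.4080

0.4080


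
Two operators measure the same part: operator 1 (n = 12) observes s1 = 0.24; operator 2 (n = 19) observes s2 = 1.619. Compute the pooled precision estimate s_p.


s_p = sqrt(((n1-1)*s1^2 + (n2-1)*s2^2) / (n1+n2-2))
numerator = (12-1)*0.24^2 + (19-1)*1.619^2 = 0.6336 + 47.180898 = 47.814498
denominator = 12 + 19 - 2 = 29
s_p^2 = 47.814498 / 29 = 1.6487758
s_p = sqrt(1.6487758) = 1.2840

1.2840


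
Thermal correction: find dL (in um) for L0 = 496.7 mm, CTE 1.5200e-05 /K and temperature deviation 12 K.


dL = L * alpha * dT
= 496.7 * 1.5200e-05 * 12
= 0.0905981 mm
dL_um = 0.0905981 * 1000 = 90.5981 um

90.5981


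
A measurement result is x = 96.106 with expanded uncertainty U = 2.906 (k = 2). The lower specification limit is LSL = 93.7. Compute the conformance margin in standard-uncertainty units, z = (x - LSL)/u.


u = U / k = 2.906 / 2 = 1.453
margin = |LSL - x| = |93.7 - 96.106| = 2.406
z = margin / u = 2.406 / 1.453
z = 1.6559

1.6559


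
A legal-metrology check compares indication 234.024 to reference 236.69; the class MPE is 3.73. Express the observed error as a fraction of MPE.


e = indication - reference = 234.024 - 236.69 = -2.6660
|e| = 2.6660
ratio = |e| / MPE = 2.6660 / 3.73
ratio = 0.7147

0.7147


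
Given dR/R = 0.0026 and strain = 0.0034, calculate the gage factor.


GF = (dR/R) / epsilon
= 0.0026 / 0.0034
= 0.7647

0.7647


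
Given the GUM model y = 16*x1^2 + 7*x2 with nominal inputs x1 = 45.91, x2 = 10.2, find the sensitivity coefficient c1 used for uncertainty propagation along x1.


y = 16*x1^2 + 7*x2
dy/dx1 = 2*16*x1
Evaluate at x1 = 45.91: c1 = 32 * 45.91
c1 = 1469.1200

1469.1200


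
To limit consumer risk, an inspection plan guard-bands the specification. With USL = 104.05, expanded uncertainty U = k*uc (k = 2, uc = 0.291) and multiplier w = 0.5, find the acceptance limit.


U = k * uc = 2 * 0.291 = 0.582
guard band g = w * U = 0.5 * 0.582 = 0.291
AL = USL - g = 104.05 - 0.291
AL = 103.7590

103.7590


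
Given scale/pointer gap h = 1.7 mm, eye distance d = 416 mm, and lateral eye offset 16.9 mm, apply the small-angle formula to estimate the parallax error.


error = h * offset / d
= 1.7 * 16.9 / 416
= 0.0691

0.0691


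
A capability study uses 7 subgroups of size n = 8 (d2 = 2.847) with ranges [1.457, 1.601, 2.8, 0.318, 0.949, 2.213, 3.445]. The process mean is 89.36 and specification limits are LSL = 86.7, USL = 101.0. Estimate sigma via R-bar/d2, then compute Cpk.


R_bar = (1.457 + 1.601 + 2.8 + 0.318 + 0.949 + 2.213 + 3.445) / 7 = 1.8261429
sigma = R_bar / d2 = 1.8261429 / 2.847 = 0.64142708
Cp = (USL - LSL)/(6*sigma) = (101.0 - 86.7)/(6*0.64142708) = 3.7157
Cpu = (101.0 - 89.36)/(3*0.64142708) = 6.0490
Cpl = (89.36 - 86.7)/(3*0.64142708) = 1.3823
Cpk = min(Cpu, Cpl) = 1.3823

1.3823


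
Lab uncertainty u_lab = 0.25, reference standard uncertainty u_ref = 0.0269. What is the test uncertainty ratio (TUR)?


TUR = u_lab / u_ref
= 0.25 / 0.0269
= 9.2937

9.2937


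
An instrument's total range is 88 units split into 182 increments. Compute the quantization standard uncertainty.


resolution = range / divisions
resolution = 88 / 182 = 0.48351648
u_res = resolution / (2*sqrt(3))
u_res = 0.48351648 / 3.4641016
u_res = 0.1396

0.1396


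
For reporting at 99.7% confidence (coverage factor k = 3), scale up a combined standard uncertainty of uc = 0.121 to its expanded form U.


U = k * uc
U = 3 * 0.121
U = 0.3630

0.3630


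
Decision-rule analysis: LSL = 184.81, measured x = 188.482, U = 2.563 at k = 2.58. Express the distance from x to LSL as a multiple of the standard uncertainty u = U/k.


u = U / k = 2.563 / 2.58 = 0.99341085
margin = |LSL - x| = |184.81 - 188.482| = 3.672
z = margin / u = 3.672 / 0.99341085
z = 3.6964

3.6964


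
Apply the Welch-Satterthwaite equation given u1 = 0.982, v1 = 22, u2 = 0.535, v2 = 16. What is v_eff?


uc = sqrt(u1^2 + u2^2) = sqrt(0.982^2 + 0.535^2) = 1.1182795
v_eff = uc^4 / (u1^4/v1 + u2^4/v2)
= 1.1182795^4 / (0.982^4/22 + 0.535^4/16)
= 1.5638729 / 0.047389423
v_eff = 33.0005

33.0005


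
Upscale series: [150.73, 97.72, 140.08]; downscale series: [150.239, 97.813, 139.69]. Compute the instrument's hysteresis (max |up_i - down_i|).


|150.73 - 150.239| = 0.4910
|97.72 - 97.813| = 0.0930
|140.08 - 139.69| = 0.3900
hysteresis = max(diffs) = 0.4910

0.4910


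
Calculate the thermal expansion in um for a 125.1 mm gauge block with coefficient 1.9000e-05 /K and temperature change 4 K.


dL = L * alpha * dT
= 125.1 * 1.9000e-05 * 4
= 0.0095076 mm
dL_um = 0.0095076 * 1000 = 9.5076 um

9.5076


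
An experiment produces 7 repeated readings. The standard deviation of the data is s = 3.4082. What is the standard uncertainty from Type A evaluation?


u_A = s / sqrt(n)
u_A = 3.4082 / sqrt(7)
u_A = 3.4082 / 2.6457513
u_A = 1.2882

1.2882


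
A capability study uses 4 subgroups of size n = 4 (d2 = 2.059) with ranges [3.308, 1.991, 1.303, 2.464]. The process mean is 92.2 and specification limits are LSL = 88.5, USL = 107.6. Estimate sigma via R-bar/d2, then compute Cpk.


R_bar = (3.308 + 1.991 + 1.303 + 2.464) / 4 = 2.2665
sigma = R_bar / d2 = 2.2665 / 2.059 = 1.1007771
Cp = (USL - LSL)/(6*sigma) = (107.6 - 88.5)/(6*1.1007771) = 2.8919
Cpu = (107.6 - 92.2)/(3*1.1007771) = 4.6634
Cpl = (92.2 - 88.5)/(3*1.1007771) = 1.1204
Cpk = min(Cpu, Cpl) = 1.1204

1.1204


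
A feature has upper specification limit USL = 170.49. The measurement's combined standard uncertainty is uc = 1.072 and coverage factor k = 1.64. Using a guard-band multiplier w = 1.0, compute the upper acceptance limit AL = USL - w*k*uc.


U = k * uc = 1.64 * 1.072 = 1.75808
guard band g = w * U = 1.0 * 1.75808 = 1.75808
AL = USL - g = 170.49 - 1.75808
AL = 168.7319

168.7319


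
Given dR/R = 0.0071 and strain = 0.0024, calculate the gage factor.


GF = (dR/R) / epsilon
= 0.0071 / 0.0024
= 2.9583

2.9583


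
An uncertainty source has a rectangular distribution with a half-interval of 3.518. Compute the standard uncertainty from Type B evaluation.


u_B = half_width / sqrt(3)
u_B = 3.518 / 1.7320508
u_B = 2.0311

2.0311


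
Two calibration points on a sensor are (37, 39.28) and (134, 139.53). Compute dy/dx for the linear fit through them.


slope = (y2 - y1) / (x2 - x1)
= (139.53 - 39.28) / (134 - 37)
= 100.2500 / 97
= 1.0335

1.0335


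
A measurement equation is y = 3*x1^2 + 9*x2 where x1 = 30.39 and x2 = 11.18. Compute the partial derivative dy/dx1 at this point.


y = 3*x1^2 + 9*x2
dy/dx1 = 2*3*x1
Evaluate at x1 = 30.39: c1 = 6 * 30.39
c1 = 182.3400

182.3400


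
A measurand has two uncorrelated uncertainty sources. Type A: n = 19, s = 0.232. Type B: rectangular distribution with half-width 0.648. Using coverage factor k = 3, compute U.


u_A = s / sqrt(n) = 0.232 / sqrt(19) = 0.05322445
u_B = half_width / sqrt(3) = 0.648 / sqrt(3) = 0.37412297
uc = sqrt(u_A^2 + u_B^2) = sqrt(0.05322445^2 + 0.37412297^2) = 0.37788998
U = k * uc = 3 * 0.37788998
U = 1.1337

1.1337


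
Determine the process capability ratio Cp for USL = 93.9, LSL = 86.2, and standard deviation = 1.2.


Cp = (USL - LSL) / (6 * sigma)
= (93.9 - 86.2) / (6 * 1.2)
= 7.7000 / 7.2000
= 1.0694

1.0694


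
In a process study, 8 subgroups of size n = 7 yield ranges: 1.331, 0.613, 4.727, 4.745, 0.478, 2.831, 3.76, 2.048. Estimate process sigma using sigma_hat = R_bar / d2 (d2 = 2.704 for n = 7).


R_bar = (1.331 + 0.613 + 4.727 + 4.745 + 0.478 + 2.831 + 3.76 + 2.048) / 8
R_bar = 20.533 / 8 = 2.566625
sigma_hat = R_bar / d2 = 2.566625 / 2.704 = 0.9492

0.9492


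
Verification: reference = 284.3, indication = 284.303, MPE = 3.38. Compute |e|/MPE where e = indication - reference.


e = indication - reference = 284.303 - 284.3 = 0.0030
|e| = 0.0030
ratio = |e| / MPE = 0.0030 / 3.38
ratio = 8.8757e-04

8.8757e-04


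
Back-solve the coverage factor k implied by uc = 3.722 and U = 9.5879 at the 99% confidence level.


k = U / uc
k = 9.5879 / 3.722
k = 2.576

2.576


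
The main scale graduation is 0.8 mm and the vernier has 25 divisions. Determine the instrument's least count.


LC = MSD / n_div
= 0.8 / 25
= 0.0320

0.0320


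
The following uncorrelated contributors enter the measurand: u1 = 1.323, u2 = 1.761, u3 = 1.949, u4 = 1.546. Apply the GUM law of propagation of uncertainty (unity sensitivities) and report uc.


uc = sqrt(1.323^2 + 1.761^2 + 1.949^2 + 1.546^2)
uc = sqrt(11.040167)
uc = 3.3227

3.3227


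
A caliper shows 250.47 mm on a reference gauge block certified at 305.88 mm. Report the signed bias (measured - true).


Systematic error = measured - true
= 250.47 - 305.88
= -55.4100

-55.4100


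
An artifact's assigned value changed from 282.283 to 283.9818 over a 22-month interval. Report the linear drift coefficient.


rate = (v2 - v1) / months
= (283.9818 - 282.283) / 22
= 1.6988 / 22
= 0.0772

0.0772


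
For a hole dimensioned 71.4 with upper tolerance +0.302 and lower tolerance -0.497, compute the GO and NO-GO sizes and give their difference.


GO = nominal - lower_tol (smallest hole = maximum material condition)
GO = 71.4 - 0.497 = 70.903
NO-GO = nominal + upper_tol (largest hole = least material condition)
NO-GO = 71.4 + 0.302 = 71.702
spread = NO-GO - GO = 71.702 - 70.903 = 0.7990

0.7990


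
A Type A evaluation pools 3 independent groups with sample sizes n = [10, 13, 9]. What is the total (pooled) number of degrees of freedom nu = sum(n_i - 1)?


nu = sum_i (n_i - 1)
nu = ((10 - 1) + (13 - 1) + (9 - 1))
nu = 9 + 12 + 8
nu = 29

29


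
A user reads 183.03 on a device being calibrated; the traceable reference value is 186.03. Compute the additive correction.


Correction = standard - reading
= 186.03 - 183.03
= 3.0000

3.0000


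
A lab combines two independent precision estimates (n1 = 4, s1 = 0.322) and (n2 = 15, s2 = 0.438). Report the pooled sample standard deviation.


s_p = sqrt(((n1-1)*s1^2 + (n2-1)*s2^2) / (n1+n2-2))
numerator = (4-1)*0.322^2 + (15-1)*0.438^2 = 0.311052 + 2.685816 = 2.996868
denominator = 4 + 15 - 2 = 17
s_p^2 = 2.996868 / 17 = 0.17628635
s_p = sqrt(0.17628635) = 0.4199

0.4199


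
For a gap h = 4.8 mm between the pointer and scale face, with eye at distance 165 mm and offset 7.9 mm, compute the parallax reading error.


error = h * offset / d
= 4.8 * 7.9 / 165
= 0.2298

0.2298


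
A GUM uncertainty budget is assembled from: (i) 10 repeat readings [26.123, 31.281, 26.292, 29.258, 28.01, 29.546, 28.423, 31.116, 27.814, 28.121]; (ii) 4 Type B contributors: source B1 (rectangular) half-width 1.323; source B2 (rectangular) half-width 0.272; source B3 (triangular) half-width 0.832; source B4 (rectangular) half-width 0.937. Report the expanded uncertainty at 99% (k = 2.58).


mean = (26.123 + 31.281 + 26.292 + 29.258 + 28.01 + 29.546 + 28.423 + 31.116 + 27.814 + 28.121) / 10 = 28.5984
s = sqrt(sum((x - mean)^2)/(n-1)) = 1.7491246
u_A = s / sqrt(n) = 1.7491246 / sqrt(10) = 0.55312176
u_B1 = 1.323 / sqrt(3) = 0.76383441
u_B2 = 0.272 / sqrt(3) = 0.15703927
u_B3 = 0.832 / sqrt(6) = 0.33966258
u_B4 = 0.937 / sqrt(3) = 0.5409772
uc = sqrt(0.55312176^2 + 0.76383441^2 + 0.15703927^2 + 0.33966258^2 + 0.5409772^2) = 1.1498152
U = k * uc = 2.58 * 1.1498152
U = 2.9665

2.9665


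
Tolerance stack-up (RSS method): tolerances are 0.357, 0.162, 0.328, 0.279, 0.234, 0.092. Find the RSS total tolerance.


RSS = sqrt(0.357^2 + 0.162^2 + 0.328^2 + 0.279^2 + 0.234^2 + 0.092^2)
= sqrt(0.402338)
= 0.6343

0.6343


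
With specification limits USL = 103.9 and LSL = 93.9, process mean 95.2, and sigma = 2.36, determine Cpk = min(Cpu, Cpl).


Cpu = (USL - mean) / (3*sigma) = (103.9 - 95.2) / (3*2.36) = 1.2288
Cpl = (mean - LSL) / (3*sigma) = (95.2 - 93.9) / (3*2.36) = 0.1836
Cpk = min(Cpu, Cpl) = 0.1836

0.1836


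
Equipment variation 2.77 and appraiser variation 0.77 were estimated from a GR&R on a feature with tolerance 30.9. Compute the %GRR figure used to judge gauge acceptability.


GRR = sqrt(EV^2 + AV^2) = sqrt(2.77^2 + 0.77^2) = 2.8750304
%GRR = GRR / tol * 100 = 2.8750304 / 30.9 * 100
%GRR = 9.3043

9.3043


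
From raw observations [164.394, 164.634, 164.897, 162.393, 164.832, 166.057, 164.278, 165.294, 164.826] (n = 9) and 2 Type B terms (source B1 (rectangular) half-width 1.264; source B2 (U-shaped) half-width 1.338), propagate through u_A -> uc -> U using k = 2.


mean = (164.394 + 164.634 + 164.897 + 162.393 + 164.832 + 166.057 + 164.278 + 165.294 + 164.826) / 9 = 164.6227778
s = sqrt(sum((x - mean)^2)/(n-1)) = 0.98812003
u_A = s / sqrt(n) = 0.98812003 / sqrt(9) = 0.32937334
u_B1 = 1.264 / sqrt(3) = 0.72977074
u_B2 = 1.338 / sqrt(2) = 0.94610887
uc = sqrt(0.32937334^2 + 0.72977074^2 + 0.94610887^2) = 1.2394249
U = k * uc = 2 * 1.2394249
U = 2.4788

2.4788


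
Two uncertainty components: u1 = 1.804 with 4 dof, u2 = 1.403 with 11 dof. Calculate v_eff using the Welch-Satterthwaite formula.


uc = sqrt(u1^2 + u2^2) = sqrt(1.804^2 + 1.403^2) = 2.2853501
v_eff = uc^4 / (u1^4/v1 + u2^4/v2)
= 2.2853501^4 / (1.804^4/4 + 1.403^4/11)
= 27.277902 / 3.0000453
v_eff = 9.0925

9.0925


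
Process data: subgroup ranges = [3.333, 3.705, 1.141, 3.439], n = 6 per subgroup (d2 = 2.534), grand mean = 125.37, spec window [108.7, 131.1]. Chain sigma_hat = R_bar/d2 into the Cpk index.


R_bar = (3.333 + 3.705 + 1.141 + 3.439) / 4 = 2.9045
sigma = R_bar / d2 = 2.9045 / 2.534 = 1.1462115
Cp = (USL - LSL)/(6*sigma) = (131.1 - 108.7)/(6*1.1462115) = 3.2571
Cpu = (131.1 - 125.37)/(3*1.1462115) = 1.6664
Cpl = (125.37 - 108.7)/(3*1.1462115) = 4.8479
Cpk = min(Cpu, Cpl) = 1.6664

1.6664


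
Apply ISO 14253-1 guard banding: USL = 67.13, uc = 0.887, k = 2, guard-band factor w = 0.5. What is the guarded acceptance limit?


U = k * uc = 2 * 0.887 = 1.774
guard band g = w * U = 0.5 * 1.774 = 0.887
AL = USL - g = 67.13 - 0.887
AL = 66.2430

66.2430


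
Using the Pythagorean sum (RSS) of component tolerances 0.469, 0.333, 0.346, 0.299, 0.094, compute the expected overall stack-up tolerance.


RSS = sqrt(0.469^2 + 0.333^2 + 0.346^2 + 0.299^2 + 0.094^2)
= sqrt(0.548803)
= 0.7408

0.7408


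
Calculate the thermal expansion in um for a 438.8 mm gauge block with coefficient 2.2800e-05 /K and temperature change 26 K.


dL = L * alpha * dT
= 438.8 * 2.2800e-05 * 26
= 0.2601206 mm
dL_um = 0.2601206 * 1000 = 260.1206 um

260.1206


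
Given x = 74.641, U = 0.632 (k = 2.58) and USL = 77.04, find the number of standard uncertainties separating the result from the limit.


u = U / k = 0.632 / 2.58 = 0.24496124
margin = |USL - x| = |77.04 - 74.641| = 2.399
z = margin / u = 2.399 / 0.24496124
z = 9.7934

9.7934


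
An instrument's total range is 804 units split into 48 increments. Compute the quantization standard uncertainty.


resolution = range / divisions
resolution = 804 / 48 = 16.75
u_res = resolution / (2*sqrt(3))
u_res = 16.75 / 3.4641016
u_res = 4.8353

4.8353


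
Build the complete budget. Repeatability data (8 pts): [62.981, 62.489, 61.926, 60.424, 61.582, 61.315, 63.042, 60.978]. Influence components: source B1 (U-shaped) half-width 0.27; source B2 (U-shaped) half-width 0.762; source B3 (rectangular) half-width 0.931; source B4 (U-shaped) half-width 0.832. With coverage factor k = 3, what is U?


mean = (62.981 + 62.489 + 61.926 + 60.424 + 61.582 + 61.315 + 63.042 + 60.978) / 8 = 61.842125
s = sqrt(sum((x - mean)^2)/(n-1)) = 0.94608478
u_A = s / sqrt(n) = 0.94608478 / sqrt(8) = 0.33449148
u_B1 = 0.27 / sqrt(2) = 0.19091883
u_B2 = 0.762 / sqrt(2) = 0.53881537
u_B3 = 0.931 / sqrt(3) = 0.5375131
u_B4 = 0.832 / sqrt(2) = 0.58831284
uc = sqrt(0.33449148^2 + 0.19091883^2 + 0.53881537^2 + 0.5375131^2 + 0.58831284^2) = 1.0361896
U = k * uc = 3 * 1.0361896
U = 3.1086

3.1086


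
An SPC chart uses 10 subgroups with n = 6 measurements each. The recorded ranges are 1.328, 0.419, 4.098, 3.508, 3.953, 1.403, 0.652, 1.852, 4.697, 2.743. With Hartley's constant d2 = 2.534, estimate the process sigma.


R_bar = (1.328 + 0.419 + 4.098 + 3.508 + 3.953 + 1.403 + 0.652 + 1.852 + 4.697 + 2.743) / 10
R_bar = 24.653 / 10 = 2.4653
sigma_hat = R_bar / d2 = 2.4653 / 2.534 = 0.9729

0.9729


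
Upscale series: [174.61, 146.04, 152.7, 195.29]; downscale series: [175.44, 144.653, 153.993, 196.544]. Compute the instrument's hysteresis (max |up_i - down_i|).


|174.61 - 175.44| = 0.8300
|146.04 - 144.653| = 1.3870
|152.7 - 153.993| = 1.2930
|195.29 - 196.544| = 1.2540
hysteresis = max(diffs) = 1.3870

1.3870


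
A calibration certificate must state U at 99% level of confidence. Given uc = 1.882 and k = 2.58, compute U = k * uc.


U = k * uc
U = 2.58 * 1.882
U = 4.8556

4.8556


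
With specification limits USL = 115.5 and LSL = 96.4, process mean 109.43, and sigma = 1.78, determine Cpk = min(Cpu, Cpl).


Cpu = (USL - mean) / (3*sigma) = (115.5 - 109.43) / (3*1.78) = 1.1367
Cpl = (mean - LSL) / (3*sigma) = (109.43 - 96.4) / (3*1.78) = 2.4401
Cpk = min(Cpu, Cpl) = 1.1367

1.1367


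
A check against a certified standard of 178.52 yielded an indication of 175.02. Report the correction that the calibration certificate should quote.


Correction = standard - reading
= 178.52 - 175.02
= 3.5000

3.5000


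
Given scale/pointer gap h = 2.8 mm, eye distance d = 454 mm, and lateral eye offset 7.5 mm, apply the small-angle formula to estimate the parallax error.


error = h * offset / d
= 2.8 * 7.5 / 454
= 0.0463

0.0463


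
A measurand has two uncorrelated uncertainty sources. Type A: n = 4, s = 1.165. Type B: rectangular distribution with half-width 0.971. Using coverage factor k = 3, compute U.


u_A = s / sqrt(n) = 1.165 / sqrt(4) = 0.5825
u_B = half_width / sqrt(3) = 0.971 / sqrt(3) = 0.56060711
uc = sqrt(u_A^2 + u_B^2) = sqrt(0.5825^2 + 0.56060711^2) = 0.80844702
U = k * uc = 3 * 0.80844702
U = 2.4253

2.4253


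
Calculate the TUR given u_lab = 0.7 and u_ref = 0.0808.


TUR = u_lab / u_ref
= 0.7 / 0.0808
= 8.6634

8.6634


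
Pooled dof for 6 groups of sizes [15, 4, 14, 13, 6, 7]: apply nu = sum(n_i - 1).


nu = sum_i (n_i - 1)
nu = ((15 - 1) + (4 - 1) + (14 - 1) + (13 - 1) + (6 - 1) + (7 - 1))
nu = 14 + 3 + 13 + 12 + 5 + 6
nu = 53

53


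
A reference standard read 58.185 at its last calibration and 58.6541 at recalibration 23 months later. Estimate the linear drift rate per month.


rate = (v2 - v1) / months
= (58.6541 - 58.185) / 23
= 0.4691 / 23
= 0.0204

0.0204


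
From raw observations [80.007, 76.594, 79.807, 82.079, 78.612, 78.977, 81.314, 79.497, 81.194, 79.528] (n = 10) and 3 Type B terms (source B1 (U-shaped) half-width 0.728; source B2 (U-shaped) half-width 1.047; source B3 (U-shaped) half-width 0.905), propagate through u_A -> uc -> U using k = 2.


mean = (80.007 + 76.594 + 79.807 + 82.079 + 78.612 + 78.977 + 81.314 + 79.497 + 81.194 + 79.528) / 10 = 79.7609
s = sqrt(sum((x - mean)^2)/(n-1)) = 1.5631089
u_A = s / sqrt(n) = 1.5631089 / sqrt(10) = 0.49429844
u_B1 = 0.728 / sqrt(2) = 0.51477374
u_B2 = 1.047 / sqrt(2) = 0.7403408
u_B3 = 0.905 / sqrt(2) = 0.63993164
uc = sqrt(0.49429844^2 + 0.51477374^2 + 0.7403408^2 + 0.63993164^2) = 1.211173
U = k * uc = 2 * 1.211173
U = 2.4223

2.4223


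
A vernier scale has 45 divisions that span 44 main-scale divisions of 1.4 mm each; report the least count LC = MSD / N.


LC = MSD / n_div
= 1.4 / 45
= 0.0311

0.0311


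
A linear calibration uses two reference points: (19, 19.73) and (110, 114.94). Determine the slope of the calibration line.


slope = (y2 - y1) / (x2 - x1)
= (114.94 - 19.73) / (110 - 19)
= 95.2100 / 91
= 1.0463

1.0463


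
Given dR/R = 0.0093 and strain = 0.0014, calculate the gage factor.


GF = (dR/R) / epsilon
= 0.0093 / 0.0014
= 6.6429

6.6429


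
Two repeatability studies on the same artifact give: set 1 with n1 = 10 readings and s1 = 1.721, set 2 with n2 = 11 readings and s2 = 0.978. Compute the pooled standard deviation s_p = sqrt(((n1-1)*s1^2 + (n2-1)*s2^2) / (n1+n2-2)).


s_p = sqrt(((n1-1)*s1^2 + (n2-1)*s2^2) / (n1+n2-2))
numerator = (10-1)*1.721^2 + (11-1)*0.978^2 = 26.656569 + 9.56484 = 36.221409
denominator = 10 + 11 - 2 = 19
s_p^2 = 36.221409 / 19 = 1.9063899
s_p = sqrt(1.9063899) = 1.3807

1.3807


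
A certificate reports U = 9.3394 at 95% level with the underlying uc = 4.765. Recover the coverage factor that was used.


k = U / uc
k = 9.3394 / 4.765
k = 1.96

1.96


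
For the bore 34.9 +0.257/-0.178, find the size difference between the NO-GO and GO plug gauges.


GO = nominal - lower_tol (smallest hole = maximum material condition)
GO = 34.9 - 0.178 = 34.722
NO-GO = nominal + upper_tol (largest hole = least material condition)
NO-GO = 34.9 + 0.257 = 35.157
spread = NO-GO - GO = 35.157 - 34.722 = 0.4350

0.4350


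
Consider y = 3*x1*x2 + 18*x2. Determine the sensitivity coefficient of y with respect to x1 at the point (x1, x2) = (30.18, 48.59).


y = 3*x1*x2 + 18*x2
dy/dx1 = 3*x2
Evaluate at x2 = 48.59: c1 = 3 * 48.59
c1 = 145.7700

145.7700


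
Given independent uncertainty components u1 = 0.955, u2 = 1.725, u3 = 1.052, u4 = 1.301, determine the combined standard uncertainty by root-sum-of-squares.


uc = sqrt(0.955^2 + 1.725^2 + 1.052^2 + 1.301^2)
uc = sqrt(6.686955)
uc = 2.5859

2.5859


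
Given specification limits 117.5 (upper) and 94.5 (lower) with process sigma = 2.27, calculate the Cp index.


Cp = (USL - LSL) / (6 * sigma)
= (117.5 - 94.5) / (6 * 2.27)
= 23.0000 / 13.6200
= 1.6887

1.6887


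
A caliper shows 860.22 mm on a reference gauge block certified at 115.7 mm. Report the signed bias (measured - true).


Systematic error = measured - true
= 860.22 - 115.7
= 744.5200

744.5200


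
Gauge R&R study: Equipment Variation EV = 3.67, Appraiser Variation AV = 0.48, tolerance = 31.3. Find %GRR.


GRR = sqrt(EV^2 + AV^2) = sqrt(3.67^2 + 0.48^2) = 3.7012565
%GRR = GRR / tol * 100 = 3.7012565 / 31.3 * 100
%GRR = 11.8251

11.8251


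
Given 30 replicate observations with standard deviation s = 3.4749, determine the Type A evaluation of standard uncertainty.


u_A = s / sqrt(n)
u_A = 3.4749 / sqrt(30)
u_A = 3.4749 / 5.4772256
u_A = 0.6344

0.6344


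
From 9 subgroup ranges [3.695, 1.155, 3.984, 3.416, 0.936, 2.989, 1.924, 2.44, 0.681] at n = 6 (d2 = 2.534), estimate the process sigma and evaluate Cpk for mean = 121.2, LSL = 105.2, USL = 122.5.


R_bar = (3.695 + 1.155 + 3.984 + 3.416 + 0.936 + 2.989 + 1.924 + 2.44 + 0.681) / 9 = 2.3577778
sigma = R_bar / d2 = 2.3577778 / 2.534 = 0.93045691
Cp = (USL - LSL)/(6*sigma) = (122.5 - 105.2)/(6*0.93045691) = 3.0988
Cpu = (122.5 - 121.2)/(3*0.93045691) = 0.4657
Cpl = (121.2 - 105.2)/(3*0.93045691) = 5.7320
Cpk = min(Cpu, Cpl) = 0.4657

0.4657


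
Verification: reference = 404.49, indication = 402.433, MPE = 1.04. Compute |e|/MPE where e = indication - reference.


e = indication - reference = 402.433 - 404.49 = -2.0570
|e| = 2.0570
ratio = |e| / MPE = 2.0570 / 1.04
ratio = 1.9779

1.9779


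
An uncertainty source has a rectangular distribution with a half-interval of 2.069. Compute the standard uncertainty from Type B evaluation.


u_B = half_width / sqrt(3)
u_B = 2.069 / 1.7320508
u_B = 1.1945

1.1945
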